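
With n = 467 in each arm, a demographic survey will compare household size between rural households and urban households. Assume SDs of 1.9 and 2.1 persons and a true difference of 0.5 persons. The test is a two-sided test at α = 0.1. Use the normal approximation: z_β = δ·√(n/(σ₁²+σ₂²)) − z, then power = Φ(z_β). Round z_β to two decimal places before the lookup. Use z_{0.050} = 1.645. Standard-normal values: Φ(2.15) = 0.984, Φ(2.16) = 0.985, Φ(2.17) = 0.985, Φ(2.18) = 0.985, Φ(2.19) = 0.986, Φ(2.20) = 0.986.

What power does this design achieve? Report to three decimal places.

Power ≈ 0.985

z_β = δ·√(n/(σ₁²+σ₂²)) − z_{α/2}
    = 0.5 · √(467/8.02) − 1.645
    = 0.5 · 7.63082 − 1.645
    = 3.8154 − 1.645 = 2.1704 → 2.17
Power = Φ(2.17) = 0.985.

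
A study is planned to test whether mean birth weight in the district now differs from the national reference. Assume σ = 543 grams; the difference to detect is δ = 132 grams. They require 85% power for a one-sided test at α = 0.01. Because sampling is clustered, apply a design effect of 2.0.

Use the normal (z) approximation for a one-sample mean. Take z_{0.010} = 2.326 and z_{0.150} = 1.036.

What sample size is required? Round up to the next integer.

n = (z_α + z_β)² · σ² / δ²
  = (2.326 + 1.036)² · 543² / 132²
  = 11.3030 · 294849 / 17424
  = 191.27
Design effect: 2.0 × 191.27 = 382.54.
Round up → n = 383.

n = 383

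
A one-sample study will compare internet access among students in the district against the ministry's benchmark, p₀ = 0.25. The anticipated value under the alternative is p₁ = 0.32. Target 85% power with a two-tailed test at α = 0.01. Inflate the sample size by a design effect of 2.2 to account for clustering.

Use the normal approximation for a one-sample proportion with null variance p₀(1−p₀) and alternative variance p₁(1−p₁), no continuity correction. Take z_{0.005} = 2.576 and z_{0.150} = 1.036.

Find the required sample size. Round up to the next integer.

n = 1148

n = [z_{α/2}·√(p₀q₀) + z_β·√(p₁q₁)]² / (p₁ − p₀)²
  = [2.576·√(0.25·0.75) + 1.036·√(0.32·0.68)]² / (0.07)²
  = [2.576·0.4330 + 1.036·0.4665]² / 0.0049
  = [1.5987]² / 0.0049
  = 521.61
Design effect: 2.2 × 521.61 = 1147.54.
Round up → n = 1148.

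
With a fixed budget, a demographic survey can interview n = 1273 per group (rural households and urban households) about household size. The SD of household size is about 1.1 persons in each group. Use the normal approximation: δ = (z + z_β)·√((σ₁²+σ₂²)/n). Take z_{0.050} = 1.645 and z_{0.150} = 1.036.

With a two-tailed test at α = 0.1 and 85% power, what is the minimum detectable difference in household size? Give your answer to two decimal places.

Minimum detectable difference ≈ 0.12 persons

δ = (z_{α/2} + z_β) · √((σ₁²+σ₂²)/n)
  = (1.645 + 1.036) · √(2.42/1273)
  = 2.681 · √0.0019
  = 2.681 · 0.0436
  = 0.1169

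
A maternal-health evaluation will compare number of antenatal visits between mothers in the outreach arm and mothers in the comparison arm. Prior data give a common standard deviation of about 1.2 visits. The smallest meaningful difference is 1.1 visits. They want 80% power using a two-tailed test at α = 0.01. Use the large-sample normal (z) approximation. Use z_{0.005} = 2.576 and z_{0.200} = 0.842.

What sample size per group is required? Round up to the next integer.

n = (z_{α/2} + z_β)² · (σ₁² + σ₂²) / δ²
  = (2.576 + 0.842)² · (2·1.2² = 2.88) / 1.1²
  = 11.6827 · 2.88 / 1.21
  = 27.81
Round up → n = 28 per group.

n = 28 per group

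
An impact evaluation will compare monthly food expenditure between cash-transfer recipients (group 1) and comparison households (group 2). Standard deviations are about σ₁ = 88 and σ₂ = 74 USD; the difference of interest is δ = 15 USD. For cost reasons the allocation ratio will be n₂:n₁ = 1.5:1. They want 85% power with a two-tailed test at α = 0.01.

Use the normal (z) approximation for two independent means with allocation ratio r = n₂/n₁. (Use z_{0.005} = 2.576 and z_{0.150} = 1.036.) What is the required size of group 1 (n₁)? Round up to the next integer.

n₁ = (z_{α/2} + z_β)² · (σ₁² + σ₂²/r) / δ²
   = (2.576 + 1.036)² · (88² + 74²/1.5) / 15²
   = 13.0465 · (7744 + 3650.7) / 225
   = 13.0465 · 11394.7 / 225
   = 660.72
Round up → n₁ = 661; n₂ = r·n₁ = 1.5 × 661 = 992.

n₁ = 661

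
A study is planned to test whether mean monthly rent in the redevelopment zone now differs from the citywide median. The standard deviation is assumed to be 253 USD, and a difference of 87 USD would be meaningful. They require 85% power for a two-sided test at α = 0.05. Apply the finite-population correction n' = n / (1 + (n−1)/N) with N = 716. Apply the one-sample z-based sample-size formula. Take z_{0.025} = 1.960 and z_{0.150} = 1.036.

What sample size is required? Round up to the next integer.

n = 69

n = (z_{α/2} + z_β)² · σ² / δ²
  = (1.960 + 1.036)² · 253² / 87²
  = 8.9760 · 64009 / 7569
  = 75.91
Finite-population correction (N = 716): 75.91 / (1 + (75.91 − 1)/716) = 68.72.
Round up → n = 69.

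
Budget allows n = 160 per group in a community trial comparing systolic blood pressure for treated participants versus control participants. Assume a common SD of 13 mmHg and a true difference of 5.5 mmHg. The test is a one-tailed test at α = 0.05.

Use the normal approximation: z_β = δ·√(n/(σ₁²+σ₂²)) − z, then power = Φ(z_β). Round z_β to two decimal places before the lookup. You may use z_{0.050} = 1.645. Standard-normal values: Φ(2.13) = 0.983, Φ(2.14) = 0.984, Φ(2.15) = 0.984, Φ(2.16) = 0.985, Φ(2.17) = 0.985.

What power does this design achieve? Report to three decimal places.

z_β = δ·√(n/(σ₁²+σ₂²)) − z_α
    = 5.5 · √(160/338) − 1.645
    = 5.5 · 0.68802 − 1.645
    = 3.7841 − 1.645 = 2.1391 → 2.14
Power = Φ(2.14) = 0.984.

Power ≈ 0.984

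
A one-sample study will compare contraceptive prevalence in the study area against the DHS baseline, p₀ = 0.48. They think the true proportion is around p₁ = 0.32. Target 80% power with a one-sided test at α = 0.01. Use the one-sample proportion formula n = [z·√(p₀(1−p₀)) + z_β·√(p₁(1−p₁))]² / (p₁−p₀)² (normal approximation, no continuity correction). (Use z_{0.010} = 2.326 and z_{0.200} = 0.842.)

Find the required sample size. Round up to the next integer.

n = [z_α·√(p₀q₀) + z_β·√(p₁q₁)]² / (p₁ − p₀)²
  = [2.326·√(0.48·0.52) + 0.842·√(0.32·0.68)]² / (-0.16)²
  = [2.326·0.4996 + 0.842·0.4665]² / 0.0256
  = [1.5548]² / 0.0256
  = 94.43
Round up → n = 95.

n = 95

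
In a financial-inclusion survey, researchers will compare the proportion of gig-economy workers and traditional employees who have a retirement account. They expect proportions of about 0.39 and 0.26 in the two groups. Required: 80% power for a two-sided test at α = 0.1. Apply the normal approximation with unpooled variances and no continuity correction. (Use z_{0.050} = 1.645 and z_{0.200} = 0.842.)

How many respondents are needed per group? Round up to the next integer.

n = (z_{α/2} + z_β)² · [p₁(1−p₁) + p₂(1−p₂)] / (p₁ − p₂)²
  = (1.645 + 0.842)² · (0.39·0.61 + 0.26·0.74) / (0.13)²
  = (2.487)² · (0.2379 + 0.1924) / 0.0169
  = 6.1852 · 0.4303 / 0.0169
  = 157.48
Round up → n = 158 per group.

n = 158 per group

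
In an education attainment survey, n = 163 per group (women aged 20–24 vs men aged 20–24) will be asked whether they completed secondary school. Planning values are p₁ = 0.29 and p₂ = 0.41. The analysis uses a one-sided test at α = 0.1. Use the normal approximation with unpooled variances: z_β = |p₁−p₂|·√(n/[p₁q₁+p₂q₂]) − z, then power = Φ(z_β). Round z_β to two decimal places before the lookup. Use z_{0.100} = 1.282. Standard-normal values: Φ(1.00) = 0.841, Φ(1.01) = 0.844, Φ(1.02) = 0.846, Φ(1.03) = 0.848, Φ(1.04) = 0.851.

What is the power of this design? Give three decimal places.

z_β = |p₁−p₂|·√(n/[p₁q₁+p₂q₂]) − z_α
    = 0.12 · √(163/0.4478) − 1.282
    = 0.12 · 19.0788 − 1.282
    = 2.2895 − 1.282 = 1.0075 → 1.01
Power = Φ(1.01) = 0.844.

Power ≈ 0.844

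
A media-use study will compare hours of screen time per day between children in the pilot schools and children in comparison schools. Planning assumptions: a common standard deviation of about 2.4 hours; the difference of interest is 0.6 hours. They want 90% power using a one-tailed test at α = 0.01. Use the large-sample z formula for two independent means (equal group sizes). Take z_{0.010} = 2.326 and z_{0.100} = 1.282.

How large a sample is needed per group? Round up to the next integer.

n = 417 per group

n = (z_α + z_β)² · (σ₁² + σ₂²) / δ²
  = (2.326 + 1.282)² · (2·2.4² = 11.52) / 0.6²
  = 13.0177 · 11.52 / 0.36
  = 416.57
Round up → n = 417 per group.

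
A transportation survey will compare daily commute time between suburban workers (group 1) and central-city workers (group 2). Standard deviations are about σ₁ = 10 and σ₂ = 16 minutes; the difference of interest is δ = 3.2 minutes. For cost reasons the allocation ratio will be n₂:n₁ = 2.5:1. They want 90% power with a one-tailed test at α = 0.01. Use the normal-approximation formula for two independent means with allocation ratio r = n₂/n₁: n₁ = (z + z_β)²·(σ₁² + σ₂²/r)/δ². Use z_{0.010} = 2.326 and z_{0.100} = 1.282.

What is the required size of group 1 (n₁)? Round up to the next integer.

n₁ = (z_α + z_β)² · (σ₁² + σ₂²/r) / δ²
   = (2.326 + 1.282)² · (10² + 16²/2.5) / 3.2²
   = 13.0177 · (100 + 102.4) / 10.24
   = 13.0177 · 202.4 / 10.24
   = 257.30
Round up → n₁ = 258; n₂ = r·n₁ = 2.5 × 258 = 645.

n₁ = 258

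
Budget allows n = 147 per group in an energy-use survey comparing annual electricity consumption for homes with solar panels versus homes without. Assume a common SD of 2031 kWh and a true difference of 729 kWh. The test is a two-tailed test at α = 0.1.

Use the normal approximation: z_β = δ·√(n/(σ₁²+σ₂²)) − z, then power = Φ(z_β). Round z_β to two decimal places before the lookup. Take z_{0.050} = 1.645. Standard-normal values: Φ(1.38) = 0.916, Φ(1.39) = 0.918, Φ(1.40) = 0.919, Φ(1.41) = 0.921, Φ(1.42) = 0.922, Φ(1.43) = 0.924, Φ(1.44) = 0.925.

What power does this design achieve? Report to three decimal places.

z_β = δ·√(n/(σ₁²+σ₂²)) − z_{α/2}
    = 729 · √(147/8249922) − 1.645
    = 729 · 0.00422 − 1.645
    = 3.0772 − 1.645 = 1.4322 → 1.43
Power = Φ(1.43) = 0.924.

Power ≈ 0.924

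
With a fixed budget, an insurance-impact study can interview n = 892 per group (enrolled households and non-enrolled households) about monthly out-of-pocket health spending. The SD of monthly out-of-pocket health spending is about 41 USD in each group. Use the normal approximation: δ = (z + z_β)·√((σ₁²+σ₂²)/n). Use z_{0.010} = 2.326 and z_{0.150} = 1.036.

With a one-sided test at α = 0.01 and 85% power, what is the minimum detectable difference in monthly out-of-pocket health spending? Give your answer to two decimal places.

Minimum detectable difference ≈ 6.53 USD

δ = (z_α + z_β) · √((σ₁²+σ₂²)/n)
  = (2.326 + 1.036) · √(3362/892)
  = 3.362 · √3.7691
  = 3.362 · 1.9414
  = 6.5270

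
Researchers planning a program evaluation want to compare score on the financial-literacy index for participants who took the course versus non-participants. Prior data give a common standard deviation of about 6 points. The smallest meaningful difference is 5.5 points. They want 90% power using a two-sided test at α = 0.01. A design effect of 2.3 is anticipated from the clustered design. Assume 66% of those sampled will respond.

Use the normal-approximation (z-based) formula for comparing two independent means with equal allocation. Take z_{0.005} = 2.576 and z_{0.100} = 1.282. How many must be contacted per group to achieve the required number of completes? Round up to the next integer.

n = (z_{α/2} + z_β)² · (σ₁² + σ₂²) / δ²
  = (2.576 + 1.282)² · (2·6² = 72) / 5.5²
  = 14.8842 · 72 / 30.25
  = 35.43
Design effect: 2.3 × 35.43 = 81.48.
Adjust for 66% response: 81.48 / 0.66 = 123.46.
Round up → n = 124 per group.

n = 124 per group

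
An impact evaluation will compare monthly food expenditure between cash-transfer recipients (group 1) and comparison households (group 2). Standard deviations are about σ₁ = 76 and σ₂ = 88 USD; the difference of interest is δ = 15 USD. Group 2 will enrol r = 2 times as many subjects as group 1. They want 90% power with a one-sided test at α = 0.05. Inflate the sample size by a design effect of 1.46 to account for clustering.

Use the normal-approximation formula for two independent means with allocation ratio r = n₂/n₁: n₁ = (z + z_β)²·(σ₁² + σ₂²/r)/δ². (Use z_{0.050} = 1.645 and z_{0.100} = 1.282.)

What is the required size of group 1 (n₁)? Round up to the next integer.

n₁ = 537

n₁ = (z_α + z_β)² · (σ₁² + σ₂²/r) / δ²
   = (1.645 + 1.282)² · (76² + 88²/2) / 15²
   = 8.5673 · (5776 + 3872) / 225
   = 8.5673 · 9648 / 225
   = 367.37
Design effect: 1.46 × 367.37 = 536.36.
Round up → n₁ = 537; n₂ = r·n₁ = 2 × 537 = 1074.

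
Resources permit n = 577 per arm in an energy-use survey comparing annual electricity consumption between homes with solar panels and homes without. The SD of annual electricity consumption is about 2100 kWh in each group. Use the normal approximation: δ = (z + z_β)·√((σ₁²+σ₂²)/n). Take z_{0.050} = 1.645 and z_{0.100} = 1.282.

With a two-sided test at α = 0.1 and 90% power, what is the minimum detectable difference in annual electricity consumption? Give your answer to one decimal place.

Minimum detectable difference ≈ 361.9 kWh

δ = (z_{α/2} + z_β) · √((σ₁²+σ₂²)/n)
  = (1.645 + 1.282) · √(8820000/577)
  = 2.927 · √15286.0
  = 2.927 · 123.6364
  = 361.8838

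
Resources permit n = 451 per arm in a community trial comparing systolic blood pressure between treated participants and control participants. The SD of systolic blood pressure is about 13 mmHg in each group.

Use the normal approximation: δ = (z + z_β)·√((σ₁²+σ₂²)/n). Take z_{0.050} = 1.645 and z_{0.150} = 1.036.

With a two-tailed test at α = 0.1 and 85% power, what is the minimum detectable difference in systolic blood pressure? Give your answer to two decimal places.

Minimum detectable difference ≈ 2.32 mmHg

δ = (z_{α/2} + z_β) · √((σ₁²+σ₂²)/n)
  = (1.645 + 1.036) · √(338/451)
  = 2.681 · √0.74945
  = 2.681 · 0.8657
  = 2.3210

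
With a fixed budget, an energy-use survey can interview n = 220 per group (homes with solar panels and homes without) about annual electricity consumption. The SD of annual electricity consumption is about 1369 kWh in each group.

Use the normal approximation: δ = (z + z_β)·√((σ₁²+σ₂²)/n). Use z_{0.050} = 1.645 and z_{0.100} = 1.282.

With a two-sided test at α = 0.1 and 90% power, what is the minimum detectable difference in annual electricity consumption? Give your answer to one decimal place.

Minimum detectable difference ≈ 382.1 kWh

δ = (z_{α/2} + z_β) · √((σ₁²+σ₂²)/n)
  = (1.645 + 1.282) · √(3748322/220)
  = 2.927 · √17037.8
  = 2.927 · 130.5290
  = 382.0585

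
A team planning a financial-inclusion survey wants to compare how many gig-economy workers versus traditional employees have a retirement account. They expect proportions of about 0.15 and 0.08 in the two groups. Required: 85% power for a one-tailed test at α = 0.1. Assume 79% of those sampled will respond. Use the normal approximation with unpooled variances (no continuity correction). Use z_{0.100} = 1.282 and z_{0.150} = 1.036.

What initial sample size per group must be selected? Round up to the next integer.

n = 280 per group

n = (z_α + z_β)² · [p₁(1−p₁) + p₂(1−p₂)] / (p₁ − p₂)²
  = (1.282 + 1.036)² · (0.15·0.85 + 0.08·0.92) / (0.07)²
  = (2.318)² · (0.1275 + 0.0736) / 0.0049
  = 5.3731 · 0.2011 / 0.0049
  = 220.52
Adjust for 79% response: 220.52 / 0.79 = 279.14.
Round up → n = 280 per group.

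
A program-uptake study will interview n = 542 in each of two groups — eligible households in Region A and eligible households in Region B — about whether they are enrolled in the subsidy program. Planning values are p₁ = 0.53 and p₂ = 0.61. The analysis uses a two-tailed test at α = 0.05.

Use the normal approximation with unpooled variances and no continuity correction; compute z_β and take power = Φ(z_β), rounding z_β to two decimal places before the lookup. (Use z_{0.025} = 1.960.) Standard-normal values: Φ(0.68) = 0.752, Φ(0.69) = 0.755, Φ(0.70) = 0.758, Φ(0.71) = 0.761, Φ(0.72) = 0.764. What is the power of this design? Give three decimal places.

Power ≈ 0.761

z_β = |p₁−p₂|·√(n/[p₁q₁+p₂q₂]) − z_{α/2}
    = 0.08 · √(542/0.4870) − 1.960
    = 0.08 · 33.3607 − 1.960
    = 2.6689 − 1.960 = 0.7089 → 0.71
Power = Φ(0.71) = 0.761.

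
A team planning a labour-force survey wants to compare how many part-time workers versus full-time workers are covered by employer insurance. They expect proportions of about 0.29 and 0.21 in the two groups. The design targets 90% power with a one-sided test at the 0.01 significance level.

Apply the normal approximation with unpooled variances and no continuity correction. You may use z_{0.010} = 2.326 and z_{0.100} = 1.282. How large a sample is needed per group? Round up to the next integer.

n = (z_α + z_β)² · [p₁(1−p₁) + p₂(1−p₂)] / (p₁ − p₂)²
  = (2.326 + 1.282)² · (0.29·0.71 + 0.21·0.79) / (0.08)²
  = (3.608)² · (0.2059 + 0.1659) / 0.0064
  = 13.0177 · 0.3718 / 0.0064
  = 756.24
Round up → n = 757 per group.

n = 757 per group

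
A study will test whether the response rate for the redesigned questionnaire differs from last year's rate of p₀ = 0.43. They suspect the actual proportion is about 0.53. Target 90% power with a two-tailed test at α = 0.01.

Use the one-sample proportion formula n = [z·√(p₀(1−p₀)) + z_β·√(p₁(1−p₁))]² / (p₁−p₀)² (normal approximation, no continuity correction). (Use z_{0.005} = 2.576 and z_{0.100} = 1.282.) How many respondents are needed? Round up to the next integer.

n = 367

n = [z_{α/2}·√(p₀q₀) + z_β·√(p₁q₁)]² / (p₁ − p₀)²
  = [2.576·√(0.43·0.57) + 1.282·√(0.53·0.47)]² / (0.10)²
  = [2.576·0.4951 + 1.282·0.4991]² / 0.0100
  = [1.9152]² / 0.0100
  = 366.78
Round up → n = 367.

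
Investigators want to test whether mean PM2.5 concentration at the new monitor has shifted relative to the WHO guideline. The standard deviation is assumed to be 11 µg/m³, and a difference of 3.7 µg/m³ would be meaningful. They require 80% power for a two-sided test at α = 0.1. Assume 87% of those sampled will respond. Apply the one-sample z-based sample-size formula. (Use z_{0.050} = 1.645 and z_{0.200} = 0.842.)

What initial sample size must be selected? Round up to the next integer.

n = (z_{α/2} + z_β)² · σ² / δ²
  = (1.645 + 0.842)² · 11² / 3.7²
  = 6.1852 · 121 / 13.69
  = 54.67
Adjust for 87% response: 54.67 / 0.87 = 62.84.
Round up → n = 63.

n = 63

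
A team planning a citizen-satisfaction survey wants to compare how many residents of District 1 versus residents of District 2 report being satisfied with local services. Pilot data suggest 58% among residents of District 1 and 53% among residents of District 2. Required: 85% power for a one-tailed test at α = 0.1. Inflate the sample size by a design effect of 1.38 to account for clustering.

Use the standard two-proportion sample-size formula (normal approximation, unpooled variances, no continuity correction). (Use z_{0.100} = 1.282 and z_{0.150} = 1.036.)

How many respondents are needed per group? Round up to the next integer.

n = 1462 per group

n = (z_α + z_β)² · [p₁(1−p₁) + p₂(1−p₂)] / (p₁ − p₂)²
  = (1.282 + 1.036)² · (0.58·0.42 + 0.53·0.47) / (0.05)²
  = (2.318)² · (0.2436 + 0.2491) / 0.0025
  = 5.3731 · 0.4927 / 0.0025
  = 1058.94
Design effect: 1.38 × 1058.94 = 1461.33.
Round up → n = 1462 per group.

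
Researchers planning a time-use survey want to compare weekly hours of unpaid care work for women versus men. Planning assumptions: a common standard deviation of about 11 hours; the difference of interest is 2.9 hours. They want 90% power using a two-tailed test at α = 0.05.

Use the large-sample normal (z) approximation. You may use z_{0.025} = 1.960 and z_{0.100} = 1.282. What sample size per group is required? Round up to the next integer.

n = (z_{α/2} + z_β)² · (σ₁² + σ₂²) / δ²
  = (1.960 + 1.282)² · (2·11² = 242) / 2.9²
  = 10.5106 · 242 / 8.41
  = 302.44
Round up → n = 303 per group.

n = 303 per group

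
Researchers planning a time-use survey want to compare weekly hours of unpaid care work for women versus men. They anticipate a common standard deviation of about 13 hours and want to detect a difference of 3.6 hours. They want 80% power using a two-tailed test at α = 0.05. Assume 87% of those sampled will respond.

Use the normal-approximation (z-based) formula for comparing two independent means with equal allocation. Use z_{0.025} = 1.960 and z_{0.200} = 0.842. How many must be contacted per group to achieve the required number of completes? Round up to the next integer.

n = 236 per group

n = (z_{α/2} + z_β)² · (σ₁² + σ₂²) / δ²
  = (1.960 + 0.842)² · (2·13² = 338) / 3.6²
  = 7.8512 · 338 / 12.96
  = 204.76
Adjust for 87% response: 204.76 / 0.87 = 235.36.
Round up → n = 236 per group.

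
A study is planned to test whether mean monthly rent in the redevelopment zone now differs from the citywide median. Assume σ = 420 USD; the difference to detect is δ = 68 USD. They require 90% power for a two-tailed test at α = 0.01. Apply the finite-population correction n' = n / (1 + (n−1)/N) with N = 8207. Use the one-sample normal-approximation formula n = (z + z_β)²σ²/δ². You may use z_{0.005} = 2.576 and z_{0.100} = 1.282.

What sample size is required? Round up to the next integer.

n = (z_{α/2} + z_β)² · σ² / δ²
  = (2.576 + 1.282)² · 420² / 68²
  = 14.8842 · 176400 / 4624
  = 567.81
Finite-population correction (N = 8207): 567.81 / (1 + (567.81 − 1)/8207) = 531.13.
Round up → n = 532.

n = 532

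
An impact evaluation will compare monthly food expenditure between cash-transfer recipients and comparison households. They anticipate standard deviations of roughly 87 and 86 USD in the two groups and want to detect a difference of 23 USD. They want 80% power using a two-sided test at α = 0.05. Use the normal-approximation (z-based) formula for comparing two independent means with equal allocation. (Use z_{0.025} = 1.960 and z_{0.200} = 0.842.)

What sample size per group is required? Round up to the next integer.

n = (z_{α/2} + z_β)² · (σ₁² + σ₂²) / δ²
  = (1.960 + 0.842)² · (87² + 86² = 14965) / 23²
  = 7.8512 · 14965 / 529
  = 222.10
Round up → n = 223 per group.

n = 223 per group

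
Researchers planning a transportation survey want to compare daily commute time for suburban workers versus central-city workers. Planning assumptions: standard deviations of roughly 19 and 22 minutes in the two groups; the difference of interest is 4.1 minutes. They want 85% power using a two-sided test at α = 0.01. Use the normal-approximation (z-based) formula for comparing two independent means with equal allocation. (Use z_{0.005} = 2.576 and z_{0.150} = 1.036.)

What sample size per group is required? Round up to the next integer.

n = (z_{α/2} + z_β)² · (σ₁² + σ₂²) / δ²
  = (2.576 + 1.036)² · (19² + 22² = 845) / 4.1²
  = 13.0465 · 845 / 16.81
  = 655.82
Round up → n = 656 per group.

n = 656 per group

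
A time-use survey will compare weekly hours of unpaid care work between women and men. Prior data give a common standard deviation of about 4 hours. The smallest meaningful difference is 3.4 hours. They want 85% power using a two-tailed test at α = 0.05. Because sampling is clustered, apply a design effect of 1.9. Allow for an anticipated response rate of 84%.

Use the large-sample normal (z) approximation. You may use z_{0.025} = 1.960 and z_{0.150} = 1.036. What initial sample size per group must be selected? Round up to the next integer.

n = (z_{α/2} + z_β)² · (σ₁² + σ₂²) / δ²
  = (1.960 + 1.036)² · (2·4² = 32) / 3.4²
  = 8.9760 · 32 / 11.56
  = 24.85
Design effect: 1.9 × 24.85 = 47.21.
Adjust for 84% response: 47.21 / 0.84 = 56.20.
Round up → n = 57 per group.

n = 57 per group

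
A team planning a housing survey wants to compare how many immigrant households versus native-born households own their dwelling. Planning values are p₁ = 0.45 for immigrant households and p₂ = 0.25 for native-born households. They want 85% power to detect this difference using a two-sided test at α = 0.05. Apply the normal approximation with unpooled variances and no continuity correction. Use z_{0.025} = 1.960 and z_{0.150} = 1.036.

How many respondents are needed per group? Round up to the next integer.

n = (z_{α/2} + z_β)² · [p₁(1−p₁) + p₂(1−p₂)] / (p₁ − p₂)²
  = (1.960 + 1.036)² · (0.45·0.55 + 0.25·0.75) / (0.20)²
  = (2.996)² · (0.2475 + 0.1875) / 0.0400
  = 8.9760 · 0.4350 / 0.0400
  = 97.61
Round up → n = 98 per group.

n = 98 per group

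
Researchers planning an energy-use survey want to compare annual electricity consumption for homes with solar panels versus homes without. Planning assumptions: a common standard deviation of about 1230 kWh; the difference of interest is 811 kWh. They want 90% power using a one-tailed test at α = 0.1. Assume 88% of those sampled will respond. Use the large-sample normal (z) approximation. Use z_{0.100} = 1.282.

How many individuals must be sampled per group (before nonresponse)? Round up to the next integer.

n = 35 per group

n = (z_α + z_β)² · (σ₁² + σ₂²) / δ²
  = (1.282 + 1.282)² · (2·1230² = 3025800) / 811²
  = 6.5741 · 3025800 / 657721
  = 30.24
Adjust for 88% response: 30.24 / 0.88 = 34.37.
Round up → n = 35 per group.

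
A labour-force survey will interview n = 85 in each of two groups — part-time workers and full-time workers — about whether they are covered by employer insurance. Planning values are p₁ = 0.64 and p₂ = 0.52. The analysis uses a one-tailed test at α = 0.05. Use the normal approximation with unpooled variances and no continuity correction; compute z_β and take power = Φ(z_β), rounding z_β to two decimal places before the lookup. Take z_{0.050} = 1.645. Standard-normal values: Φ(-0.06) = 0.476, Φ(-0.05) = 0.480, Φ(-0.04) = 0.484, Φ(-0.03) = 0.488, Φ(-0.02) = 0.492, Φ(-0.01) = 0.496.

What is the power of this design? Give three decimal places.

z_β = |p₁−p₂|·√(n/[p₁q₁+p₂q₂]) − z_α
    = 0.12 · √(85/0.4800) − 1.645
    = 0.12 · 13.3073 − 1.645
    = 1.5969 − 1.645 = -0.0481 → -0.05
Power = Φ(-0.05) = 0.480.

Power ≈ 0.480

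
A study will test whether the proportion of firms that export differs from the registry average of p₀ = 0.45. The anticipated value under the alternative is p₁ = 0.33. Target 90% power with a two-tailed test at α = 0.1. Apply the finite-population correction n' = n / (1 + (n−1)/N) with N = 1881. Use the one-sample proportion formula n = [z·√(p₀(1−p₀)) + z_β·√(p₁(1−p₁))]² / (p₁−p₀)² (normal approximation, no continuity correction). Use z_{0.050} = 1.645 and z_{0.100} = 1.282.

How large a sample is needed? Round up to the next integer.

n = [z_{α/2}·√(p₀q₀) + z_β·√(p₁q₁)]² / (p₁ − p₀)²
  = [1.645·√(0.45·0.55) + 1.282·√(0.33·0.67)]² / (-0.12)²
  = [1.645·0.4975 + 1.282·0.4702]² / 0.0144
  = [1.4212]² / 0.0144
  = 140.26
Finite-population correction (N = 1881): 140.26 / (1 + (140.26 − 1)/1881) = 130.59.
Round up → n = 131.

n = 131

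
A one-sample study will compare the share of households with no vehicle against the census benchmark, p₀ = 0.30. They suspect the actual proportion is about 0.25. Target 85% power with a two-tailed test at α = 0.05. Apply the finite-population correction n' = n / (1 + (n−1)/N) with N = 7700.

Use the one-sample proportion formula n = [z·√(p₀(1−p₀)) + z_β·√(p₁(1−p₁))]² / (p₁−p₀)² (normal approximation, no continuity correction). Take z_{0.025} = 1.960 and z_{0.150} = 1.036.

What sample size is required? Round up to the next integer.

n = 664

n = [z_{α/2}·√(p₀q₀) + z_β·√(p₁q₁)]² / (p₁ − p₀)²
  = [1.960·√(0.30·0.70) + 1.036·√(0.25·0.75)]² / (-0.05)²
  = [1.960·0.4583 + 1.036·0.4330]² / 0.0025
  = [1.3468]² / 0.0025
  = 725.53
Finite-population correction (N = 7700): 725.53 / (1 + (725.53 − 1)/7700) = 663.14.
Round up → n = 664.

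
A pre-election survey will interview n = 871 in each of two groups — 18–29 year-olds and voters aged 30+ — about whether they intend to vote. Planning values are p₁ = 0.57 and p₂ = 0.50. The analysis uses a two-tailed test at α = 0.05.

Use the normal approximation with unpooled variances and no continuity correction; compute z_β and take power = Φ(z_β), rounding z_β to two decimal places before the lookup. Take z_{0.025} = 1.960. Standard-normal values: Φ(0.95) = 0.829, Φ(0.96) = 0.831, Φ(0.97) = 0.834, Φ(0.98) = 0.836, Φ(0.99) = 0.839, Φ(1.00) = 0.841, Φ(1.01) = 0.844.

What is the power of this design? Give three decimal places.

Power ≈ 0.836

z_β = |p₁−p₂|·√(n/[p₁q₁+p₂q₂]) − z_{α/2}
    = 0.07 · √(871/0.4951) − 1.960
    = 0.07 · 41.9433 − 1.960
    = 2.9360 − 1.960 = 0.9760 → 0.98
Power = Φ(0.98) = 0.836.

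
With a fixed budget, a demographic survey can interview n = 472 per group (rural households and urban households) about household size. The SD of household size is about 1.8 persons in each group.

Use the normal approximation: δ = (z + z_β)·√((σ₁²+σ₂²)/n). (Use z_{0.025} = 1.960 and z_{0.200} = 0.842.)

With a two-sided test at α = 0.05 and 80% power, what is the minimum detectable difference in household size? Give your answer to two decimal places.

δ = (z_{α/2} + z_β) · √((σ₁²+σ₂²)/n)
  = (1.960 + 0.842) · √(6.48/472)
  = 2.802 · √0.01373
  = 2.802 · 0.1172
  = 0.3283

Minimum detectable difference ≈ 0.33 persons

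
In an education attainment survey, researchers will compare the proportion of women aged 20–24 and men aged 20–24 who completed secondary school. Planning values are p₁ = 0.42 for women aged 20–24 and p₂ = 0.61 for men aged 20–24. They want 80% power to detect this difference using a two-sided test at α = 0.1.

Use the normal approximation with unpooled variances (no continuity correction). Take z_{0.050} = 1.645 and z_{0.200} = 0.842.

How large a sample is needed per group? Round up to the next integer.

n = (z_{α/2} + z_β)² · [p₁(1−p₁) + p₂(1−p₂)] / (p₁ − p₂)²
  = (1.645 + 0.842)² · (0.42·0.58 + 0.61·0.39) / (-0.19)²
  = (2.487)² · (0.2436 + 0.2379) / 0.0361
  = 6.1852 · 0.4815 / 0.0361
  = 82.50
Round up → n = 83 per group.

n = 83 per group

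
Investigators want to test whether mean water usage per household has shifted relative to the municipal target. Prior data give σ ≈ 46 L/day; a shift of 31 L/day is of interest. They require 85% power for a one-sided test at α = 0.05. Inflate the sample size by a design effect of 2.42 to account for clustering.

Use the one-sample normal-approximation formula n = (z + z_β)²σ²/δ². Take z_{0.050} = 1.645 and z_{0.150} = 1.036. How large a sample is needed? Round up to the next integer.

n = 39

n = (z_α + z_β)² · σ² / δ²
  = (1.645 + 1.036)² · 46² / 31²
  = 7.1878 · 2116 / 961
  = 15.83
Design effect: 2.42 × 15.83 = 38.30.
Round up → n = 39.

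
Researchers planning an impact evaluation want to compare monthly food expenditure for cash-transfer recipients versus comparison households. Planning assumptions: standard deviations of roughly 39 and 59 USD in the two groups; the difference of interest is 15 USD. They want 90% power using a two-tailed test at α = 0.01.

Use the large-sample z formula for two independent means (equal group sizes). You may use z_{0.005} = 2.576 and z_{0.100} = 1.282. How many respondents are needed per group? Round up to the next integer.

n = 331 per group

n = (z_{α/2} + z_β)² · (σ₁² + σ₂²) / δ²
  = (2.576 + 1.282)² · (39² + 59² = 5002) / 15²
  = 14.8842 · 5002 / 225
  = 330.89
Round up → n = 331 per group.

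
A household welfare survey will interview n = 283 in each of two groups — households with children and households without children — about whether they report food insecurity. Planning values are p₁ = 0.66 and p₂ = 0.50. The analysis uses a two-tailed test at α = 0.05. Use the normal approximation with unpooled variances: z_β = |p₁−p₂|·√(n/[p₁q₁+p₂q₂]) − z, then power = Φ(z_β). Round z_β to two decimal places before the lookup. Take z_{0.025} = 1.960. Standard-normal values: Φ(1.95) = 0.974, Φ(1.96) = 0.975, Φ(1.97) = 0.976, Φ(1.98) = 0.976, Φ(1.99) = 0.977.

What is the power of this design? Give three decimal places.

z_β = |p₁−p₂|·√(n/[p₁q₁+p₂q₂]) − z_{α/2}
    = 0.16 · √(283/0.4744) − 1.960
    = 0.16 · 24.4242 − 1.960
    = 3.9079 − 1.960 = 1.9479 → 1.95
Power = Φ(1.95) = 0.974.

Power ≈ 0.974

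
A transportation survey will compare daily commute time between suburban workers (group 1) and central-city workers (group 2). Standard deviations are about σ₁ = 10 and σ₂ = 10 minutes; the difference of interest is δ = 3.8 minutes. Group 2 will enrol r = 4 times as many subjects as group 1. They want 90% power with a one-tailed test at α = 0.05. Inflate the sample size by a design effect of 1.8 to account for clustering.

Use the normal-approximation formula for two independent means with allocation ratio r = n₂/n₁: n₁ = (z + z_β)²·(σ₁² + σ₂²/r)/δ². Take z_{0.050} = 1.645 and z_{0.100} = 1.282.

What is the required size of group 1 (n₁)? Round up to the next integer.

n₁ = 134

n₁ = (z_α + z_β)² · (σ₁² + σ₂²/r) / δ²
   = (1.645 + 1.282)² · (10² + 10²/4) / 3.8²
   = 8.5673 · (100 + 25) / 14.44
   = 8.5673 · 125 / 14.44
   = 74.16
Design effect: 1.8 × 74.16 = 133.49.
Round up → n₁ = 134; n₂ = r·n₁ = 4 × 134 = 536.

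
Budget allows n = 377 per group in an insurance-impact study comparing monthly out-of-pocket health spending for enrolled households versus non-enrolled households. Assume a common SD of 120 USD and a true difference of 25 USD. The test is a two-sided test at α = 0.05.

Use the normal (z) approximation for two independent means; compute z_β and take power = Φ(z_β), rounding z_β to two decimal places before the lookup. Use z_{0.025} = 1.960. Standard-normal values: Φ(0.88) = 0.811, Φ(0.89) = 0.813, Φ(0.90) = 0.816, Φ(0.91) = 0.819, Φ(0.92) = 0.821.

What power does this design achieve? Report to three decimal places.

z_β = δ·√(n/(σ₁²+σ₂²)) − z_{α/2}
    = 25 · √(377/28800) − 1.960
    = 25 · 0.11441 − 1.960
    = 2.8603 − 1.960 = 0.9003 → 0.90
Power = Φ(0.90) = 0.816.

Power ≈ 0.816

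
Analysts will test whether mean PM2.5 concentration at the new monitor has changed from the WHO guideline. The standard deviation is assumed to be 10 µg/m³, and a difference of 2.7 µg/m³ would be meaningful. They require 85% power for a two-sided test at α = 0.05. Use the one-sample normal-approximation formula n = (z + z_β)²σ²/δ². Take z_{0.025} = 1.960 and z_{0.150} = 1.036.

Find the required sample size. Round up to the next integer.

n = (z_{α/2} + z_β)² · σ² / δ²
  = (1.960 + 1.036)² · 10² / 2.7²
  = 8.9760 · 100 / 7.29
  = 123.13
Round up → n = 124.

n = 124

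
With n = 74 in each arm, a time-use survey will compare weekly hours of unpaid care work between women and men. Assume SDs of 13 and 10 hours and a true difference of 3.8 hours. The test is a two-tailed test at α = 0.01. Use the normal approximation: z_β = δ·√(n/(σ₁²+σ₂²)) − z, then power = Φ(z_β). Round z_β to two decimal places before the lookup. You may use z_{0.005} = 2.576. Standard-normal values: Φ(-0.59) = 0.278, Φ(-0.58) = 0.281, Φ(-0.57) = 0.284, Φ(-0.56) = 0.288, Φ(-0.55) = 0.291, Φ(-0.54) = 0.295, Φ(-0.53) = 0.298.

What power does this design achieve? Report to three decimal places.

z_β = δ·√(n/(σ₁²+σ₂²)) − z_{α/2}
    = 3.8 · √(74/269) − 2.576
    = 3.8 · 0.52449 − 2.576
    = 1.9931 − 2.576 = -0.5829 → -0.58
Power = Φ(-0.58) = 0.281.

Power ≈ 0.281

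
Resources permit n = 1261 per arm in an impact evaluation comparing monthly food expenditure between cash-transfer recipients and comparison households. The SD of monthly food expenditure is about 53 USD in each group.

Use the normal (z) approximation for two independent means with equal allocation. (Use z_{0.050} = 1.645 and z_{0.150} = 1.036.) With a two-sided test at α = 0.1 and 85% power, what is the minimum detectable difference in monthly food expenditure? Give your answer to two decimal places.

Minimum detectable difference ≈ 5.66 USD

δ = (z_{α/2} + z_β) · √((σ₁²+σ₂²)/n)
  = (1.645 + 1.036) · √(5618/1261)
  = 2.681 · √4.4552
  = 2.681 · 2.1107
  = 5.6589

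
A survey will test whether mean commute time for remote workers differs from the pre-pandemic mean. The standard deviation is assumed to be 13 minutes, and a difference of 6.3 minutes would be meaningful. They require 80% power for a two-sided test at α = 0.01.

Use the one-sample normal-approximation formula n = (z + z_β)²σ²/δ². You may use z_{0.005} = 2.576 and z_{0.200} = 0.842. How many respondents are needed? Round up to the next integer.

n = 50

n = (z_{α/2} + z_β)² · σ² / δ²
  = (2.576 + 0.842)² · 13² / 6.3²
  = 11.6827 · 169 / 39.69
  = 49.75
Round up → n = 50.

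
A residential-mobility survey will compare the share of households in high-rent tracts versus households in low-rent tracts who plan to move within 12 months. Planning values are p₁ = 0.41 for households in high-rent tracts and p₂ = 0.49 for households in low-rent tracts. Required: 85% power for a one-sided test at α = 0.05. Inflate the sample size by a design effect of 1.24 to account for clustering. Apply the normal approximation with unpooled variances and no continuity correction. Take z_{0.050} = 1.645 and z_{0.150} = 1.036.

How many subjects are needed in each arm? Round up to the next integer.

n = (z_α + z_β)² · [p₁(1−p₁) + p₂(1−p₂)] / (p₁ − p₂)²
  = (1.645 + 1.036)² · (0.41·0.59 + 0.49·0.51) / (-0.08)²
  = (2.681)² · (0.2419 + 0.2499) / 0.0064
  = 7.1878 · 0.4918 / 0.0064
  = 552.33
Design effect: 1.24 × 552.33 = 684.89.
Round up → n = 685 per group.

n = 685 per group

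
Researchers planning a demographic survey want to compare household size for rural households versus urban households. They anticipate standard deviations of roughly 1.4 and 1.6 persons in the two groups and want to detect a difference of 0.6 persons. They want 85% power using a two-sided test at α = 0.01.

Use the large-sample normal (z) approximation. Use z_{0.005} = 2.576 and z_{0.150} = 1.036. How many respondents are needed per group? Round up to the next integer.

n = 164 per group

n = (z_{α/2} + z_β)² · (σ₁² + σ₂²) / δ²
  = (2.576 + 1.036)² · (1.4² + 1.6² = 4.52) / 0.6²
  = 13.0465 · 4.52 / 0.36
  = 163.81
Round up → n = 164 per group.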